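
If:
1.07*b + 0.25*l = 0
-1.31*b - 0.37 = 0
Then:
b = -0.28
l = 1.21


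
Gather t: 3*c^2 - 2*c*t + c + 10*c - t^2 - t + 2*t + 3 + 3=3*c^2 + 11*c - t^2 + t*(1 - 2*c) + 6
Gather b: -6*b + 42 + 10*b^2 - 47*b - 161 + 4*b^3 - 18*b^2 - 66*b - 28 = 4*b^3 - 8*b^2 - 119*b - 147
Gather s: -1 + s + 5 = s + 4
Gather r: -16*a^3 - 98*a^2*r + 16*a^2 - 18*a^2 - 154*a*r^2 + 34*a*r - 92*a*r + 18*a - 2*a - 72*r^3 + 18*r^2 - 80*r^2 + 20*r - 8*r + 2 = -16*a^3 - 2*a^2 + 16*a - 72*r^3 + r^2*(-154*a - 62) + r*(-98*a^2 - 58*a + 12) + 2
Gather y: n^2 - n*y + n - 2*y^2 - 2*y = n^2 + n - 2*y^2 + y*(-n - 2)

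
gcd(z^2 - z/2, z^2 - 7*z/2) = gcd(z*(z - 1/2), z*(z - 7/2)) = z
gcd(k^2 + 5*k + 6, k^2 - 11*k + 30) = 1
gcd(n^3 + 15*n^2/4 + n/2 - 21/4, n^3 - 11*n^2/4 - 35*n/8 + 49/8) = n^2 + 3*n/4 - 7/4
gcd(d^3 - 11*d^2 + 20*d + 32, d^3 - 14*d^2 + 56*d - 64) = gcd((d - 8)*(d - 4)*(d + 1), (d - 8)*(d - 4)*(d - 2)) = d^2 - 12*d + 32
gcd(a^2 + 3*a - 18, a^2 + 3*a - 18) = a^2 + 3*a - 18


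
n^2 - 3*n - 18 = (n - 6)*(n + 3)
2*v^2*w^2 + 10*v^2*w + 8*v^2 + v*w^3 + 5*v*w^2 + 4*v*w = (2*v + w)*(w + 4)*(v*w + v)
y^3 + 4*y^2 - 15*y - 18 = (y - 3)*(y + 1)*(y + 6)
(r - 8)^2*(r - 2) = r^3 - 18*r^2 + 96*r - 128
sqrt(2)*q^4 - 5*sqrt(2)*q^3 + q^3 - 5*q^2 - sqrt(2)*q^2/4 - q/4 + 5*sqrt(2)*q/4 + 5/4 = (q - 5)*(q - 1/2)*(q + 1/2)*(sqrt(2)*q + 1)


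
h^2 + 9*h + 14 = (h + 2)*(h + 7)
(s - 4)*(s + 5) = s^2 + s - 20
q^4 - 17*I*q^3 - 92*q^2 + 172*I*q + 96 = (q - 8*I)*(q - 6*I)*(q - 2*I)*(q - I)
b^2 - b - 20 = (b - 5)*(b + 4)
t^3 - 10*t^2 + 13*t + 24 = (t - 8)*(t - 3)*(t + 1)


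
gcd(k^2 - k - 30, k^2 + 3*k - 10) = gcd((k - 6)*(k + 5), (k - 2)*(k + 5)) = k + 5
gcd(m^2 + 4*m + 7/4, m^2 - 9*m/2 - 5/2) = m + 1/2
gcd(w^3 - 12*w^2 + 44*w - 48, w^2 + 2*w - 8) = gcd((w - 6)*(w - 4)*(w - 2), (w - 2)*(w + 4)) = w - 2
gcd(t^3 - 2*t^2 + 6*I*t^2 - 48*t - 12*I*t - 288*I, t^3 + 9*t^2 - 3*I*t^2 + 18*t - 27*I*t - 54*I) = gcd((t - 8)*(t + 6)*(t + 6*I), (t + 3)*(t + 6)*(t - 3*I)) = t + 6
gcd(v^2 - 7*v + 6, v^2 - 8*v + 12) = v - 6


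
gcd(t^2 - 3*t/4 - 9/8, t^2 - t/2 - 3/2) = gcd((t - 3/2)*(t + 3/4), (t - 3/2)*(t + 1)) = t - 3/2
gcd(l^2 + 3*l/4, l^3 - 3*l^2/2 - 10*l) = l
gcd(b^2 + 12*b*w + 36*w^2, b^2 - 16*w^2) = 1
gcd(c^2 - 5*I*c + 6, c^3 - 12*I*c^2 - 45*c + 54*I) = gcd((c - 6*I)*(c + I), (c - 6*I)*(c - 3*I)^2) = c - 6*I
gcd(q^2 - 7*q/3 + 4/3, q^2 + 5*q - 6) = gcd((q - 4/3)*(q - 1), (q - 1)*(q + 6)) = q - 1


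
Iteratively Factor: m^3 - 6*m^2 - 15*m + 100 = (m - 5)*(m^2 - m - 20) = (m - 5)*(m + 4)*(m - 5)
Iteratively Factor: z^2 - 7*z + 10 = (z - 5)*(z - 2)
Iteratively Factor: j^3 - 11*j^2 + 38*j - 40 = (j - 4)*(j^2 - 7*j + 10) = (j - 5)*(j - 4)*(j - 2)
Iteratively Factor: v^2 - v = (v)*(v - 1)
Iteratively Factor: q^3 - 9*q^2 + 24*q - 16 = (q - 4)*(q^2 - 5*q + 4) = (q - 4)^2*(q - 1)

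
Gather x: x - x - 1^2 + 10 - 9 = 0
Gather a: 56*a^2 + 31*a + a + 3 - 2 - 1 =56*a^2 + 32*a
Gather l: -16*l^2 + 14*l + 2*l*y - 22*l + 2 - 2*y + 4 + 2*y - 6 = -16*l^2 + l*(2*y - 8)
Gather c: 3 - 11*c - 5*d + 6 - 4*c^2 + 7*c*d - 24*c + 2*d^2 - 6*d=-4*c^2 + c*(7*d - 35) + 2*d^2 - 11*d + 9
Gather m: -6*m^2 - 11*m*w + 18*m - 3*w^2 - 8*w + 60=-6*m^2 + m*(18 - 11*w) - 3*w^2 - 8*w + 60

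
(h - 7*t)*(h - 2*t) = h^2 - 9*h*t + 14*t^2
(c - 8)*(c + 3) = c^2 - 5*c - 24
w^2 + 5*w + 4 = (w + 1)*(w + 4)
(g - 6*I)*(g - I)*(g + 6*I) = g^3 - I*g^2 + 36*g - 36*I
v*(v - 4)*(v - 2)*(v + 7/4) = v^4 - 17*v^3/4 - 5*v^2/2 + 14*v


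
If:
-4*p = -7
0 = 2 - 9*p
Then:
No Solution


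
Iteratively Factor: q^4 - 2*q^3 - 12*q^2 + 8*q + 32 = (q - 2)*(q^3 - 12*q - 16) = (q - 2)*(q + 2)*(q^2 - 2*q - 8) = (q - 4)*(q - 2)*(q + 2)*(q + 2)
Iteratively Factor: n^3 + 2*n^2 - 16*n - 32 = (n + 4)*(n^2 - 2*n - 8) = (n - 4)*(n + 4)*(n + 2)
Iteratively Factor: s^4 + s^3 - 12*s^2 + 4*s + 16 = (s + 4)*(s^3 - 3*s^2 + 4) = (s - 2)*(s + 4)*(s^2 - s - 2) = (s - 2)*(s + 1)*(s + 4)*(s - 2)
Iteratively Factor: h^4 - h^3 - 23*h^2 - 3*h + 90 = (h + 3)*(h^3 - 4*h^2 - 11*h + 30) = (h - 2)*(h + 3)*(h^2 - 2*h - 15) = (h - 5)*(h - 2)*(h + 3)*(h + 3)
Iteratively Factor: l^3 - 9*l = (l + 3)*(l^2 - 3*l) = l*(l + 3)*(l - 3)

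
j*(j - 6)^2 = j^3 - 12*j^2 + 36*j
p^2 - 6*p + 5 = (p - 5)*(p - 1)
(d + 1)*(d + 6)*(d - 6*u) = d^3 - 6*d^2*u + 7*d^2 - 42*d*u + 6*d - 36*u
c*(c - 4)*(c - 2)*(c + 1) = c^4 - 5*c^3 + 2*c^2 + 8*c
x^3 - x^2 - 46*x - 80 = (x - 8)*(x + 2)*(x + 5)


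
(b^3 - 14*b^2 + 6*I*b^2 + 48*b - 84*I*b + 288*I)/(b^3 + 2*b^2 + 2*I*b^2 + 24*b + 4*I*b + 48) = (b^2 - 14*b + 48)/(b^2 + b*(2 - 4*I) - 8*I)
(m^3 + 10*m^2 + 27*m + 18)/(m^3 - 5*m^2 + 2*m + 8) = (m^2 + 9*m + 18)/(m^2 - 6*m + 8)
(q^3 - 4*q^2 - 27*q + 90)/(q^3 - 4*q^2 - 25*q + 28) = (q^3 - 4*q^2 - 27*q + 90)/(q^3 - 4*q^2 - 25*q + 28)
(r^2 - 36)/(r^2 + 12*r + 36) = (r - 6)/(r + 6)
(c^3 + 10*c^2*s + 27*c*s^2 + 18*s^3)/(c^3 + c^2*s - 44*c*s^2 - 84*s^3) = (-c^2 - 4*c*s - 3*s^2)/(-c^2 + 5*c*s + 14*s^2)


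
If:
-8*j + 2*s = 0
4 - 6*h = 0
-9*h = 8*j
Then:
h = 2/3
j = -3/4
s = -3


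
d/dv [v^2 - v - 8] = 2*v - 1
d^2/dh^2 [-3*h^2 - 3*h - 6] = -6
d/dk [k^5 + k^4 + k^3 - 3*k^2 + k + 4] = 5*k^4 + 4*k^3 + 3*k^2 - 6*k + 1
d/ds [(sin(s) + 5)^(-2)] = -2*cos(s)/(sin(s) + 5)^3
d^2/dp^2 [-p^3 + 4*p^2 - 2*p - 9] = 8 - 6*p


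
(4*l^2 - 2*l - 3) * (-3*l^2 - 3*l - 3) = -12*l^4 - 6*l^3 + 3*l^2 + 15*l + 9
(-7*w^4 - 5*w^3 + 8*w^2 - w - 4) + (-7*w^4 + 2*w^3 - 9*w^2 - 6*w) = -14*w^4 - 3*w^3 - w^2 - 7*w - 4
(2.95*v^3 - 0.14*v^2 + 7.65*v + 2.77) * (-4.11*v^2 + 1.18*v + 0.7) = -12.1245*v^5 + 4.0564*v^4 - 29.5417*v^3 - 2.4557*v^2 + 8.6236*v + 1.939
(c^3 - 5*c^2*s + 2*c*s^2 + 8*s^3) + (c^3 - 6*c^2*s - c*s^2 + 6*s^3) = 2*c^3 - 11*c^2*s + c*s^2 + 14*s^3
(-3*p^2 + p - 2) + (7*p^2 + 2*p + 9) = 4*p^2 + 3*p + 7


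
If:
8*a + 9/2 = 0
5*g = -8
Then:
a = -9/16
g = -8/5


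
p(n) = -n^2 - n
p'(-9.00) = 17.00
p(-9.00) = -72.00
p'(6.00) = -13.00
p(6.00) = -42.00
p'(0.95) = -2.90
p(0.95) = -1.85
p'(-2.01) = 3.02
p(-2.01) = -2.03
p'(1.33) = -3.66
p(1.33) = -3.10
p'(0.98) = -2.96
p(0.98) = -1.94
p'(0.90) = -2.80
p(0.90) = -1.71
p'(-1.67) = 2.34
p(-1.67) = -1.12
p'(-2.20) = 3.40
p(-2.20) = -2.64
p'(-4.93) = 8.86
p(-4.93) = -19.37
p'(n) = -2*n - 1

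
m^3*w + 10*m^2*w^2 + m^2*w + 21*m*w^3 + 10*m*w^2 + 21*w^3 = (m + 3*w)*(m + 7*w)*(m*w + w)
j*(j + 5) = j^2 + 5*j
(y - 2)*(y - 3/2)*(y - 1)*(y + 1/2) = y^4 - 4*y^3 + 17*y^2/4 + y/4 - 3/2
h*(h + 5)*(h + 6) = h^3 + 11*h^2 + 30*h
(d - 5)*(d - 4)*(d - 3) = d^3 - 12*d^2 + 47*d - 60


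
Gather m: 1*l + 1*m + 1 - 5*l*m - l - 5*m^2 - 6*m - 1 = -5*m^2 + m*(-5*l - 5)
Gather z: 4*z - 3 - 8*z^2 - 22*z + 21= -8*z^2 - 18*z + 18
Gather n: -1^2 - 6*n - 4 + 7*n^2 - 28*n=7*n^2 - 34*n - 5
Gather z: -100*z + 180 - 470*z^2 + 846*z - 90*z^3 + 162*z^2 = -90*z^3 - 308*z^2 + 746*z + 180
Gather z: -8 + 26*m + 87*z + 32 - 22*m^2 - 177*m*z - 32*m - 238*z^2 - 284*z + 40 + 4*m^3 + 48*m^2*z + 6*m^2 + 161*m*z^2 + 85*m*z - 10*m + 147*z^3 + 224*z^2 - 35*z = 4*m^3 - 16*m^2 - 16*m + 147*z^3 + z^2*(161*m - 14) + z*(48*m^2 - 92*m - 232) + 64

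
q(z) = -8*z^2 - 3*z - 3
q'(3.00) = -51.00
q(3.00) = -84.00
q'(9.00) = -147.00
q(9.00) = -678.00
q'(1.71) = -30.36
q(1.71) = -31.52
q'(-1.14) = 15.24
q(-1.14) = -9.98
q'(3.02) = -51.32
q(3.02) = -85.02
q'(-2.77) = 41.32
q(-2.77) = -56.07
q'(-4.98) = 76.68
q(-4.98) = -186.46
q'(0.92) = -17.72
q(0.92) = -12.53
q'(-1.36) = 18.76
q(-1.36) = -13.72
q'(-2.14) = 31.24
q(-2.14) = -33.22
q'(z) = -16*z - 3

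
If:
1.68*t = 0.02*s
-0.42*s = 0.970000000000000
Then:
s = -2.31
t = -0.03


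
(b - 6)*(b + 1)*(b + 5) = b^3 - 31*b - 30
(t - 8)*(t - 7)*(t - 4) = t^3 - 19*t^2 + 116*t - 224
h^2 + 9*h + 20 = (h + 4)*(h + 5)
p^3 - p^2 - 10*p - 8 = (p - 4)*(p + 1)*(p + 2)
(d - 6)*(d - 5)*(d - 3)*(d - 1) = d^4 - 15*d^3 + 77*d^2 - 153*d + 90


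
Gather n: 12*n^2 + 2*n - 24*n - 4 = 12*n^2 - 22*n - 4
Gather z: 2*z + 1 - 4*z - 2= -2*z - 1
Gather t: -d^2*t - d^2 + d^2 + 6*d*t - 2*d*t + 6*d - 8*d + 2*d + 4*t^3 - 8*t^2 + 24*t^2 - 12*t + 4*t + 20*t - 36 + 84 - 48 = 4*t^3 + 16*t^2 + t*(-d^2 + 4*d + 12)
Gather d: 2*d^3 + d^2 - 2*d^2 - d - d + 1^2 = 2*d^3 - d^2 - 2*d + 1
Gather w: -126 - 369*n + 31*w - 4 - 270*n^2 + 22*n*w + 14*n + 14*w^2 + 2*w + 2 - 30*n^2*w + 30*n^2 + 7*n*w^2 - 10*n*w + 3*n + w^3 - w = -240*n^2 - 352*n + w^3 + w^2*(7*n + 14) + w*(-30*n^2 + 12*n + 32) - 128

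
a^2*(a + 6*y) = a^3 + 6*a^2*y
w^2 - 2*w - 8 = (w - 4)*(w + 2)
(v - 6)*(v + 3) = v^2 - 3*v - 18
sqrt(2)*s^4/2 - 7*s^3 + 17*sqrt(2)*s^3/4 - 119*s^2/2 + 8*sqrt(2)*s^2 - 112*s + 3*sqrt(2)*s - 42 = (s + 1/2)*(s + 6)*(s - 7*sqrt(2))*(sqrt(2)*s/2 + sqrt(2))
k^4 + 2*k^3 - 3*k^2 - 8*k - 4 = (k - 2)*(k + 1)^2*(k + 2)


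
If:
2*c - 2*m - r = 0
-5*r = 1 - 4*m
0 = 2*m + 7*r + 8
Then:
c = -25/19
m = -33/38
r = -17/19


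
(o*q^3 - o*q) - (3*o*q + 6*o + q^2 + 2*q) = o*q^3 - 4*o*q - 6*o - q^2 - 2*q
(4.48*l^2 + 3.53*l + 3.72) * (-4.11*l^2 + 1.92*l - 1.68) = -18.4128*l^4 - 5.9067*l^3 - 16.038*l^2 + 1.212*l - 6.2496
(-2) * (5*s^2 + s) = -10*s^2 - 2*s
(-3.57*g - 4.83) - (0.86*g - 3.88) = -4.43*g - 0.95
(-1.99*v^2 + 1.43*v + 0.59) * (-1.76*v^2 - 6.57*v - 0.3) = 3.5024*v^4 + 10.5575*v^3 - 9.8365*v^2 - 4.3053*v - 0.177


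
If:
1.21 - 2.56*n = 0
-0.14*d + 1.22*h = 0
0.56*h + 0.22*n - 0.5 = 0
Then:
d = 6.16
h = 0.71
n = 0.47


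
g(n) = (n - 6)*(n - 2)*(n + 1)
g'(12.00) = 268.00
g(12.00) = 780.00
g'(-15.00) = 889.00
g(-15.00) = -4998.00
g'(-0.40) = 10.08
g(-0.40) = 9.22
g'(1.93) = -11.85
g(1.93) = 0.83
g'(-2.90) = 69.83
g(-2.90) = -82.86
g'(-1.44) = 30.38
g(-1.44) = -11.26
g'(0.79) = -5.19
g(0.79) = 11.28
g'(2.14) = -12.22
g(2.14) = -1.70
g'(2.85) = -11.53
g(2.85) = -10.31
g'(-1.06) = 22.21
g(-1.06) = -1.30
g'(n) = (n - 6)*(n - 2) + (n - 6)*(n + 1) + (n - 2)*(n + 1)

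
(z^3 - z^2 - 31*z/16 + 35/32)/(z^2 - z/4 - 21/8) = (8*z^2 + 6*z - 5)/(4*(2*z + 3))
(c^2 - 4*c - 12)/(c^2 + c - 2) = (c - 6)/(c - 1)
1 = 1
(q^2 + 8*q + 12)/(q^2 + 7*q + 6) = (q + 2)/(q + 1)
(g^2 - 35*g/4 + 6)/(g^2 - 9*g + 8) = (g - 3/4)/(g - 1)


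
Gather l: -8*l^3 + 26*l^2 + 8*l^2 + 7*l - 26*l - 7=-8*l^3 + 34*l^2 - 19*l - 7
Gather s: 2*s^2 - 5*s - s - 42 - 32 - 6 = 2*s^2 - 6*s - 80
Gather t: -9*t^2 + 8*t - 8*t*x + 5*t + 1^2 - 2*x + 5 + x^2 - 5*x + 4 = -9*t^2 + t*(13 - 8*x) + x^2 - 7*x + 10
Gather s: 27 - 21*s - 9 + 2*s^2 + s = 2*s^2 - 20*s + 18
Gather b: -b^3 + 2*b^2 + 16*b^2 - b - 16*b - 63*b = -b^3 + 18*b^2 - 80*b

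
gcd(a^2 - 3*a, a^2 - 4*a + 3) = a - 3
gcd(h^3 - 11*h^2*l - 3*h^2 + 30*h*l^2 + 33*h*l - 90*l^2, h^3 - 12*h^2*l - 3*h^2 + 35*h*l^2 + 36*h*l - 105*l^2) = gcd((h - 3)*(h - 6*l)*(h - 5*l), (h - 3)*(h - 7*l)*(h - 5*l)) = h^2 - 5*h*l - 3*h + 15*l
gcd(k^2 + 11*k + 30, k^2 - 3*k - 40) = k + 5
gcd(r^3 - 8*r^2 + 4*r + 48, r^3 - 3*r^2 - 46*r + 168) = r^2 - 10*r + 24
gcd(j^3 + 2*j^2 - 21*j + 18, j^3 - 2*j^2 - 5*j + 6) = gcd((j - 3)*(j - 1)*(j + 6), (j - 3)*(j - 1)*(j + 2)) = j^2 - 4*j + 3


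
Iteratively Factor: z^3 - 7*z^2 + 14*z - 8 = (z - 2)*(z^2 - 5*z + 4) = (z - 2)*(z - 1)*(z - 4)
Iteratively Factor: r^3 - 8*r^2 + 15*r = (r - 3)*(r^2 - 5*r) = (r - 5)*(r - 3)*(r)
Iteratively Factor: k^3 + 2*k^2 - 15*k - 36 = (k + 3)*(k^2 - k - 12) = (k + 3)^2*(k - 4)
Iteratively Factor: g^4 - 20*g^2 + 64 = (g + 4)*(g^3 - 4*g^2 - 4*g + 16) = (g - 2)*(g + 4)*(g^2 - 2*g - 8) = (g - 4)*(g - 2)*(g + 4)*(g + 2)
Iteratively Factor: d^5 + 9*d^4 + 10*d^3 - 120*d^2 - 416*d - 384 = (d - 4)*(d^4 + 13*d^3 + 62*d^2 + 128*d + 96) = (d - 4)*(d + 3)*(d^3 + 10*d^2 + 32*d + 32) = (d - 4)*(d + 3)*(d + 4)*(d^2 + 6*d + 8) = (d - 4)*(d + 2)*(d + 3)*(d + 4)*(d + 4)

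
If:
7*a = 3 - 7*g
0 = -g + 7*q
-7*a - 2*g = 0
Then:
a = -6/35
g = 3/5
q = 3/35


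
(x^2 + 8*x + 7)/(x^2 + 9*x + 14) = (x + 1)/(x + 2)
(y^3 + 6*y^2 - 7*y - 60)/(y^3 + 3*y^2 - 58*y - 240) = (y^2 + y - 12)/(y^2 - 2*y - 48)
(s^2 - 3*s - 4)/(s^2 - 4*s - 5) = (s - 4)/(s - 5)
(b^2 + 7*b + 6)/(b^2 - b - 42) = (b + 1)/(b - 7)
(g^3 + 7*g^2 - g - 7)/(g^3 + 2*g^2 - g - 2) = (g + 7)/(g + 2)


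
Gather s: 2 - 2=0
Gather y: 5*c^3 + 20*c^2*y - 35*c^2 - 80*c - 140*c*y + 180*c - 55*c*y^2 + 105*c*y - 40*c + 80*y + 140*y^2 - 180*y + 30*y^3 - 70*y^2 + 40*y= 5*c^3 - 35*c^2 + 60*c + 30*y^3 + y^2*(70 - 55*c) + y*(20*c^2 - 35*c - 60)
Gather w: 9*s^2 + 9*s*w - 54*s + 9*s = 9*s^2 + 9*s*w - 45*s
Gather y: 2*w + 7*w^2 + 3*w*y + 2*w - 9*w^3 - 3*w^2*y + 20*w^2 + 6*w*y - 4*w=-9*w^3 + 27*w^2 + y*(-3*w^2 + 9*w)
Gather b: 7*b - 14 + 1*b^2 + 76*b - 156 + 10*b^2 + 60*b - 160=11*b^2 + 143*b - 330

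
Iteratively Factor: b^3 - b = (b)*(b^2 - 1) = b*(b + 1)*(b - 1)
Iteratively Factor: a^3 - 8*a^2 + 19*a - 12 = (a - 4)*(a^2 - 4*a + 3) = (a - 4)*(a - 1)*(a - 3)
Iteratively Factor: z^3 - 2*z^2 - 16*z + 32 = (z + 4)*(z^2 - 6*z + 8) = (z - 4)*(z + 4)*(z - 2)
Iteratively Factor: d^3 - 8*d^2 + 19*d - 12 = (d - 1)*(d^2 - 7*d + 12) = (d - 3)*(d - 1)*(d - 4)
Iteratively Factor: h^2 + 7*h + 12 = (h + 3)*(h + 4)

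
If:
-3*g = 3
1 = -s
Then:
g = -1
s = -1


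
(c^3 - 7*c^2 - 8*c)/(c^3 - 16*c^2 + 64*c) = (c + 1)/(c - 8)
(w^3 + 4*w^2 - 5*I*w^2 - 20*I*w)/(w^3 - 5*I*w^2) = (w + 4)/w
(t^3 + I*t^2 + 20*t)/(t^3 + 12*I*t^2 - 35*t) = (t - 4*I)/(t + 7*I)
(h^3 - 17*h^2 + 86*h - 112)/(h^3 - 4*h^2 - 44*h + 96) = (h - 7)/(h + 6)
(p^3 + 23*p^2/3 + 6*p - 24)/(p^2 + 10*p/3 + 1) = (3*p^2 + 14*p - 24)/(3*p + 1)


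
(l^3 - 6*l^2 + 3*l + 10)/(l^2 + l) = l - 7 + 10/l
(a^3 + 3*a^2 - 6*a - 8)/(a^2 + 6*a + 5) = (a^2 + 2*a - 8)/(a + 5)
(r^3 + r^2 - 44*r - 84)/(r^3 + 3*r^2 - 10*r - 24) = (r^2 - r - 42)/(r^2 + r - 12)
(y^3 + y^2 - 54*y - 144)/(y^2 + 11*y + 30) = (y^2 - 5*y - 24)/(y + 5)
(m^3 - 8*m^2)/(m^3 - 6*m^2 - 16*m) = m/(m + 2)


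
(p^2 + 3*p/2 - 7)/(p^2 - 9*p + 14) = (p + 7/2)/(p - 7)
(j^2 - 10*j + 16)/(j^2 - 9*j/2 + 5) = 2*(j - 8)/(2*j - 5)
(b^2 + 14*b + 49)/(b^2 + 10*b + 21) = (b + 7)/(b + 3)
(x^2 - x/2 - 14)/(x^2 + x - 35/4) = 2*(x - 4)/(2*x - 5)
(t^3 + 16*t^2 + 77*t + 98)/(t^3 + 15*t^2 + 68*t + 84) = (t + 7)/(t + 6)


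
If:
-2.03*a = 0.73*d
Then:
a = -0.359605911330049*d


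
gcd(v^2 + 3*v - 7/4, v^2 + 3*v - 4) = 1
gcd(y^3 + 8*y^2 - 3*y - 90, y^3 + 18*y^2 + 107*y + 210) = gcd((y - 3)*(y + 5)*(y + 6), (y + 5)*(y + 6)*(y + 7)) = y^2 + 11*y + 30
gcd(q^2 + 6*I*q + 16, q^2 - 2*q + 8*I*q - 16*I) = q + 8*I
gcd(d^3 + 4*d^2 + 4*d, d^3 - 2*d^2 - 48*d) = d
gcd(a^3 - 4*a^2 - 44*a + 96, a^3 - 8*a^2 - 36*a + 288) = a^2 - 2*a - 48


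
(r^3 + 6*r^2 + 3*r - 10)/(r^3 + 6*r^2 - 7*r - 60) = (r^2 + r - 2)/(r^2 + r - 12)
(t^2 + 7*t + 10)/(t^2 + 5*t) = (t + 2)/t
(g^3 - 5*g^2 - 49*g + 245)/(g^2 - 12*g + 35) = g + 7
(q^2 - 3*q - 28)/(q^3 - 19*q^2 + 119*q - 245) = (q + 4)/(q^2 - 12*q + 35)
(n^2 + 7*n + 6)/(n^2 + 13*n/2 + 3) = 2*(n + 1)/(2*n + 1)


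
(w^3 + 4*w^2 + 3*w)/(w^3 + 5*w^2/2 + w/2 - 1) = 2*w*(w + 3)/(2*w^2 + 3*w - 2)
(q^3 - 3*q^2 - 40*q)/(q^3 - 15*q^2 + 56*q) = (q + 5)/(q - 7)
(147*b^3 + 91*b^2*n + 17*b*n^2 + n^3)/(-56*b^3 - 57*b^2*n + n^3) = (-21*b^2 - 10*b*n - n^2)/(8*b^2 + 7*b*n - n^2)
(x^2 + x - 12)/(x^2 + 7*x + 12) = (x - 3)/(x + 3)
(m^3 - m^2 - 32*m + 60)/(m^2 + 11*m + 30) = (m^2 - 7*m + 10)/(m + 5)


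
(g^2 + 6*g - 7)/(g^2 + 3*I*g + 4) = (g^2 + 6*g - 7)/(g^2 + 3*I*g + 4)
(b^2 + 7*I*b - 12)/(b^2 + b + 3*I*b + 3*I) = (b + 4*I)/(b + 1)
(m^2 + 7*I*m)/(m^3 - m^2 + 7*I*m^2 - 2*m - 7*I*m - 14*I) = m/(m^2 - m - 2)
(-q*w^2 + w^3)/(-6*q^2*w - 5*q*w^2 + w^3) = w*(q - w)/(6*q^2 + 5*q*w - w^2)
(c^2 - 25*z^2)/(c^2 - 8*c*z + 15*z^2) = (-c - 5*z)/(-c + 3*z)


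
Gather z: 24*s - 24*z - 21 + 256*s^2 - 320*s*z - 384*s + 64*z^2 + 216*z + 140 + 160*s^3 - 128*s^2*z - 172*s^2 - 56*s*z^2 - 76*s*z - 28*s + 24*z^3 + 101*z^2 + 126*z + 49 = 160*s^3 + 84*s^2 - 388*s + 24*z^3 + z^2*(165 - 56*s) + z*(-128*s^2 - 396*s + 318) + 168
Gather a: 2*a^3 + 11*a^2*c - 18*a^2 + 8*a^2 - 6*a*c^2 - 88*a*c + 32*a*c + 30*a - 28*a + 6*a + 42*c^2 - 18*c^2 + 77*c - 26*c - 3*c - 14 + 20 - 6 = 2*a^3 + a^2*(11*c - 10) + a*(-6*c^2 - 56*c + 8) + 24*c^2 + 48*c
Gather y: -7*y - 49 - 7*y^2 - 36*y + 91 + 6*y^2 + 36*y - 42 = -y^2 - 7*y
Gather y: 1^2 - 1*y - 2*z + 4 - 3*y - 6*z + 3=-4*y - 8*z + 8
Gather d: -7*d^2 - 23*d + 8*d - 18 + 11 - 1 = -7*d^2 - 15*d - 8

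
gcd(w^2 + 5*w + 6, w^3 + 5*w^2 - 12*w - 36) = w + 2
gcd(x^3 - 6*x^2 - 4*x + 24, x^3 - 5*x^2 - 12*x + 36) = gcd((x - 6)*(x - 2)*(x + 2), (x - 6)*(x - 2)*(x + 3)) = x^2 - 8*x + 12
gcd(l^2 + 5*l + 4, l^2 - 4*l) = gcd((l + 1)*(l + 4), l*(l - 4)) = 1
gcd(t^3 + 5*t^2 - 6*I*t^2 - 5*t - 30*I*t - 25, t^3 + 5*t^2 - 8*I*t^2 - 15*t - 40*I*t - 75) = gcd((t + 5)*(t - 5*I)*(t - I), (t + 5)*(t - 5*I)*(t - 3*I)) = t^2 + t*(5 - 5*I) - 25*I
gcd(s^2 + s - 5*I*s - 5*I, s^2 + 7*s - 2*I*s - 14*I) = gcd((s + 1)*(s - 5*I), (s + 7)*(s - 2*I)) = 1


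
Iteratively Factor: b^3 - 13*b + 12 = (b + 4)*(b^2 - 4*b + 3) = (b - 3)*(b + 4)*(b - 1)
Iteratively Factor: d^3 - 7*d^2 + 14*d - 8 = (d - 4)*(d^2 - 3*d + 2) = (d - 4)*(d - 2)*(d - 1)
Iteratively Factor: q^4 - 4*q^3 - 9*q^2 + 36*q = (q + 3)*(q^3 - 7*q^2 + 12*q) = (q - 4)*(q + 3)*(q^2 - 3*q) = (q - 4)*(q - 3)*(q + 3)*(q)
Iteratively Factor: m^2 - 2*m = (m)*(m - 2)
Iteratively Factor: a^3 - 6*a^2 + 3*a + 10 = (a + 1)*(a^2 - 7*a + 10) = (a - 5)*(a + 1)*(a - 2)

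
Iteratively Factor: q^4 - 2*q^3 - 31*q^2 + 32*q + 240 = (q - 5)*(q^3 + 3*q^2 - 16*q - 48) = (q - 5)*(q + 4)*(q^2 - q - 12) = (q - 5)*(q - 4)*(q + 4)*(q + 3)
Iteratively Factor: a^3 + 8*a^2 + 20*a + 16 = (a + 2)*(a^2 + 6*a + 8) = (a + 2)*(a + 4)*(a + 2)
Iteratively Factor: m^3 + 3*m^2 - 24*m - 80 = (m + 4)*(m^2 - m - 20) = (m - 5)*(m + 4)*(m + 4)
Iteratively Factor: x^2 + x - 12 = (x - 3)*(x + 4)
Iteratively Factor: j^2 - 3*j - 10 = (j + 2)*(j - 5)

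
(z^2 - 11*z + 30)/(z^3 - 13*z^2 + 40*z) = (z - 6)/(z*(z - 8))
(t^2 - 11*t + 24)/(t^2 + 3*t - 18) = (t - 8)/(t + 6)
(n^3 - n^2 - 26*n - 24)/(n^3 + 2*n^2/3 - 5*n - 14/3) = 3*(n^2 - 2*n - 24)/(3*n^2 - n - 14)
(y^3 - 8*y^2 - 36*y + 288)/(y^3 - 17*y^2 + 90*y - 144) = (y + 6)/(y - 3)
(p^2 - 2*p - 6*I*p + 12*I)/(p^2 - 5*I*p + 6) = (p - 2)/(p + I)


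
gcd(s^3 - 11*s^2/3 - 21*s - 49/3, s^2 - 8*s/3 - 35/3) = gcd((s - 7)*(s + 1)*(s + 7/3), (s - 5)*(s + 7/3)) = s + 7/3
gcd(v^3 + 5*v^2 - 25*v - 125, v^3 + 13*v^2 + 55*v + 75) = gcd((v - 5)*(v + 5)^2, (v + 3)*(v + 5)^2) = v^2 + 10*v + 25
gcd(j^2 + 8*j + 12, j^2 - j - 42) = j + 6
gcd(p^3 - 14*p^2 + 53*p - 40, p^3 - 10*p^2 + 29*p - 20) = p^2 - 6*p + 5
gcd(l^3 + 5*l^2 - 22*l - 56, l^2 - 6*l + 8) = l - 4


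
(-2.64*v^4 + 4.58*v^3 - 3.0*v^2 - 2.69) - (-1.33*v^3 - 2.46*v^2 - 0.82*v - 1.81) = -2.64*v^4 + 5.91*v^3 - 0.54*v^2 + 0.82*v - 0.88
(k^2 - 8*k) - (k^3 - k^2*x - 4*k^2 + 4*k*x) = -k^3 + k^2*x + 5*k^2 - 4*k*x - 8*k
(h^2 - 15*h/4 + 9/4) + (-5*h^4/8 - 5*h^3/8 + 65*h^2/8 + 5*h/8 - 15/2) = -5*h^4/8 - 5*h^3/8 + 73*h^2/8 - 25*h/8 - 21/4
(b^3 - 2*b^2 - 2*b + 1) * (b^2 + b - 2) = b^5 - b^4 - 6*b^3 + 3*b^2 + 5*b - 2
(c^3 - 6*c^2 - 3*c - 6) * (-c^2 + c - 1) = -c^5 + 7*c^4 - 4*c^3 + 9*c^2 - 3*c + 6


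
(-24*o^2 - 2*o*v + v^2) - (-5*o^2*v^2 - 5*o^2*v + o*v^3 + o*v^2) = 5*o^2*v^2 + 5*o^2*v - 24*o^2 - o*v^3 - o*v^2 - 2*o*v + v^2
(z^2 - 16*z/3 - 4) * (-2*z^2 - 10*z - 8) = -2*z^4 + 2*z^3/3 + 160*z^2/3 + 248*z/3 + 32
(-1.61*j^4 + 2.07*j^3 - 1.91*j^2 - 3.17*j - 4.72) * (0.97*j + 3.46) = -1.5617*j^5 - 3.5627*j^4 + 5.3095*j^3 - 9.6835*j^2 - 15.5466*j - 16.3312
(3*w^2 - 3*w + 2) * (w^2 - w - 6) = 3*w^4 - 6*w^3 - 13*w^2 + 16*w - 12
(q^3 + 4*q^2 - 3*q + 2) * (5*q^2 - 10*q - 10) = 5*q^5 + 10*q^4 - 65*q^3 + 10*q - 20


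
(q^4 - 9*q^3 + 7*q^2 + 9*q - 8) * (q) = q^5 - 9*q^4 + 7*q^3 + 9*q^2 - 8*q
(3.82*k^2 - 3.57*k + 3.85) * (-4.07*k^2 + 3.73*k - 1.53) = -15.5474*k^4 + 28.7785*k^3 - 34.8302*k^2 + 19.8226*k - 5.8905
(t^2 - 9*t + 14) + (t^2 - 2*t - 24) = 2*t^2 - 11*t - 10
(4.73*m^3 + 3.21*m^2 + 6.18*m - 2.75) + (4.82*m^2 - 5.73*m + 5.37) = 4.73*m^3 + 8.03*m^2 + 0.449999999999999*m + 2.62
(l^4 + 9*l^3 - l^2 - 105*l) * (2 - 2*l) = -2*l^5 - 16*l^4 + 20*l^3 + 208*l^2 - 210*l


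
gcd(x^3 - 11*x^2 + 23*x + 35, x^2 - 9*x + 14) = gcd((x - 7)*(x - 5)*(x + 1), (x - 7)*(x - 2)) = x - 7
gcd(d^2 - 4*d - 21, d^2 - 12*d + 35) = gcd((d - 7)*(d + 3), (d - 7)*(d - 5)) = d - 7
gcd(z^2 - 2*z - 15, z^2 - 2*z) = 1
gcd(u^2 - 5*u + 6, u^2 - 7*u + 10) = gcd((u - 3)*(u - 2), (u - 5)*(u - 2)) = u - 2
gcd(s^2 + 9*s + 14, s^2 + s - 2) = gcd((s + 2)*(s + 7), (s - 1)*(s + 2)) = s + 2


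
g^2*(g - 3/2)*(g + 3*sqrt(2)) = g^4 - 3*g^3/2 + 3*sqrt(2)*g^3 - 9*sqrt(2)*g^2/2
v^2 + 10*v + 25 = (v + 5)^2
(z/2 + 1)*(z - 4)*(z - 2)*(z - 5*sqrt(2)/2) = z^4/2 - 2*z^3 - 5*sqrt(2)*z^3/4 - 2*z^2 + 5*sqrt(2)*z^2 + 5*sqrt(2)*z + 8*z - 20*sqrt(2)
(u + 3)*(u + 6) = u^2 + 9*u + 18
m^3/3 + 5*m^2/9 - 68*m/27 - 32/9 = (m/3 + 1)*(m - 8/3)*(m + 4/3)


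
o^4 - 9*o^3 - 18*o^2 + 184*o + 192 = (o - 8)*(o - 6)*(o + 1)*(o + 4)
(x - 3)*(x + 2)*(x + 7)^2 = x^4 + 13*x^3 + 29*x^2 - 133*x - 294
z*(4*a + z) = 4*a*z + z^2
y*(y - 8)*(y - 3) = y^3 - 11*y^2 + 24*y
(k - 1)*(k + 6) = k^2 + 5*k - 6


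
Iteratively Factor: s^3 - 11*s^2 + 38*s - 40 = (s - 5)*(s^2 - 6*s + 8) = (s - 5)*(s - 4)*(s - 2)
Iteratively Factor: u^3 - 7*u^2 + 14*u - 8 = (u - 4)*(u^2 - 3*u + 2) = (u - 4)*(u - 1)*(u - 2)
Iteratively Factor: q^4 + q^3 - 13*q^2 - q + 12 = (q - 1)*(q^3 + 2*q^2 - 11*q - 12) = (q - 1)*(q + 4)*(q^2 - 2*q - 3) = (q - 1)*(q + 1)*(q + 4)*(q - 3)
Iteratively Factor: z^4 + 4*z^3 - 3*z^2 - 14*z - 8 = (z + 1)*(z^3 + 3*z^2 - 6*z - 8) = (z + 1)^2*(z^2 + 2*z - 8) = (z + 1)^2*(z + 4)*(z - 2)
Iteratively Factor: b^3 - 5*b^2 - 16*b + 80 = (b - 5)*(b^2 - 16) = (b - 5)*(b + 4)*(b - 4)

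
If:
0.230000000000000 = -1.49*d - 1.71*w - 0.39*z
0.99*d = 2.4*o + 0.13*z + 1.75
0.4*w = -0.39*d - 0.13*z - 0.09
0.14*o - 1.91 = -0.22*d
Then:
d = 7.01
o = 2.62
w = -4.32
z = -8.43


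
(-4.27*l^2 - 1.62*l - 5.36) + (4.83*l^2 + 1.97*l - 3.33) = 0.56*l^2 + 0.35*l - 8.69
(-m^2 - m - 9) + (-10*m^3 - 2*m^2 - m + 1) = -10*m^3 - 3*m^2 - 2*m - 8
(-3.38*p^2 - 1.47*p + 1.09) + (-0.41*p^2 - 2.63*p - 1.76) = -3.79*p^2 - 4.1*p - 0.67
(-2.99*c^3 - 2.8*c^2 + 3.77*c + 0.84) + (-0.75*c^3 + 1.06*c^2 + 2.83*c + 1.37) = -3.74*c^3 - 1.74*c^2 + 6.6*c + 2.21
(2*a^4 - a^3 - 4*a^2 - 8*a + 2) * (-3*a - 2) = -6*a^5 - a^4 + 14*a^3 + 32*a^2 + 10*a - 4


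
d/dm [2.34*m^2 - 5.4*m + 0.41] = 4.68*m - 5.4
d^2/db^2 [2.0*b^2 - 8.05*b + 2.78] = 4.00000000000000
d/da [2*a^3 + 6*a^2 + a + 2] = 6*a^2 + 12*a + 1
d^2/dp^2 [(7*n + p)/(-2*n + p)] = -18*n/(2*n - p)^3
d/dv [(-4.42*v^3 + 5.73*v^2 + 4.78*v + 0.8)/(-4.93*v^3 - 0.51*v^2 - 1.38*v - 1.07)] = (30.5031*v^4 + 59.33*v^3 + 20.5506*v^2 - 11.4462*v - 4.0106)/(24.3049*v^6 + 5.0286*v^5 + 13.8669*v^4 + 11.9578*v^3 + 2.9958*v^2 + 2.9532*v + 1.1449)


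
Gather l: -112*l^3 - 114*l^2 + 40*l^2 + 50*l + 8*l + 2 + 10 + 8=-112*l^3 - 74*l^2 + 58*l + 20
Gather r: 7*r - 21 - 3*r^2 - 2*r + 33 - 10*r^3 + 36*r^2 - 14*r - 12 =-10*r^3 + 33*r^2 - 9*r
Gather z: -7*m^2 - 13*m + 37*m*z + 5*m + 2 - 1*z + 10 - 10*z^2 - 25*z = -7*m^2 - 8*m - 10*z^2 + z*(37*m - 26) + 12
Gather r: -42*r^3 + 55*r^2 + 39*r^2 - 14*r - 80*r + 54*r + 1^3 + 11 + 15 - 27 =-42*r^3 + 94*r^2 - 40*r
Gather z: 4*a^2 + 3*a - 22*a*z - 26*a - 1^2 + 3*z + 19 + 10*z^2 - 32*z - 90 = 4*a^2 - 23*a + 10*z^2 + z*(-22*a - 29) - 72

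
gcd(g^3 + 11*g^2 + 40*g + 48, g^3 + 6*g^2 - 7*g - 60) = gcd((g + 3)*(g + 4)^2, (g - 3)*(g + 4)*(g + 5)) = g + 4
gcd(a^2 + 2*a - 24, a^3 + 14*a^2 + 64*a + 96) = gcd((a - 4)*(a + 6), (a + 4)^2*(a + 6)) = a + 6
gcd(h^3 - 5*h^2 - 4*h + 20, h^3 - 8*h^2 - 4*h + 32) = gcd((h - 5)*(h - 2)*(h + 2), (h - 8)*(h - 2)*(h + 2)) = h^2 - 4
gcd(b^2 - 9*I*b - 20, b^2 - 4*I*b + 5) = b - 5*I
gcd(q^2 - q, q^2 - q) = q^2 - q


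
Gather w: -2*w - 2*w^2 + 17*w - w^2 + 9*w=-3*w^2 + 24*w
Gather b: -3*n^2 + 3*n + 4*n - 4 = -3*n^2 + 7*n - 4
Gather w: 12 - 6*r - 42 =-6*r - 30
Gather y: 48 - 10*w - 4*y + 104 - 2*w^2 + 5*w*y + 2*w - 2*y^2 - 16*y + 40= -2*w^2 - 8*w - 2*y^2 + y*(5*w - 20) + 192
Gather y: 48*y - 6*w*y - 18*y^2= -18*y^2 + y*(48 - 6*w)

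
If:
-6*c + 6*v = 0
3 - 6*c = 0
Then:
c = 1/2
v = 1/2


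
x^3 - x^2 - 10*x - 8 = (x - 4)*(x + 1)*(x + 2)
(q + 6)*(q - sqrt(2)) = q^2 - sqrt(2)*q + 6*q - 6*sqrt(2)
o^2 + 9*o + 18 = (o + 3)*(o + 6)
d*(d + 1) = d^2 + d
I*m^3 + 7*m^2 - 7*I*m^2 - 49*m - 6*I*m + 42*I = (m - 7)*(m - 6*I)*(I*m + 1)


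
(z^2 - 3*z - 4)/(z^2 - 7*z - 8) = (z - 4)/(z - 8)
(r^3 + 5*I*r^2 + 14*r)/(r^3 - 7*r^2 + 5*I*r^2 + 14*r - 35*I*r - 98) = r/(r - 7)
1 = 1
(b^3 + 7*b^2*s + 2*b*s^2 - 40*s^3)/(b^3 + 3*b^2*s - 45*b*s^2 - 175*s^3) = (-b^2 - 2*b*s + 8*s^2)/(-b^2 + 2*b*s + 35*s^2)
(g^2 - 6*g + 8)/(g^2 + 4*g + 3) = (g^2 - 6*g + 8)/(g^2 + 4*g + 3)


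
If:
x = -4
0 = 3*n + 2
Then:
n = -2/3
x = -4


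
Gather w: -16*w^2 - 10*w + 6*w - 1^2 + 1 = -16*w^2 - 4*w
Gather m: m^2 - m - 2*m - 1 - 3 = m^2 - 3*m - 4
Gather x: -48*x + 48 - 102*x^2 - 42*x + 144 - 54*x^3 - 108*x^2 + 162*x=-54*x^3 - 210*x^2 + 72*x + 192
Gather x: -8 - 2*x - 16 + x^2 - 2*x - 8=x^2 - 4*x - 32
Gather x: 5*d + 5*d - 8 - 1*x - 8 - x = 10*d - 2*x - 16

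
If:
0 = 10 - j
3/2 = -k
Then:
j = 10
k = -3/2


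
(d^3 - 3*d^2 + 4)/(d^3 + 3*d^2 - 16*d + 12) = (d^2 - d - 2)/(d^2 + 5*d - 6)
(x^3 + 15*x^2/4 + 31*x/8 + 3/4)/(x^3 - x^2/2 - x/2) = (8*x^3 + 30*x^2 + 31*x + 6)/(4*x*(2*x^2 - x - 1))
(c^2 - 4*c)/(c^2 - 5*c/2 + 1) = 2*c*(c - 4)/(2*c^2 - 5*c + 2)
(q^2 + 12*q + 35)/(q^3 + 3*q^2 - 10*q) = (q + 7)/(q*(q - 2))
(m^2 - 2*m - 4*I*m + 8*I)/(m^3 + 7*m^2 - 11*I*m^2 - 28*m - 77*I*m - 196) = (m - 2)/(m^2 + 7*m*(1 - I) - 49*I)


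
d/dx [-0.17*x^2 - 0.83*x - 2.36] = -0.34*x - 0.83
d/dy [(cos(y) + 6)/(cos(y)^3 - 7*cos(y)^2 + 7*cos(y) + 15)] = (-165*cos(y) + 11*cos(2*y) + cos(3*y) + 65)*sin(y)/(2*(cos(y)^3 - 7*cos(y)^2 + 7*cos(y) + 15)^2)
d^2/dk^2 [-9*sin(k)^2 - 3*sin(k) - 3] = 3*sin(k) - 18*cos(2*k)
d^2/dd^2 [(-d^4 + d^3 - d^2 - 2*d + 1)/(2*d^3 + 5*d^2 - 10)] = 2*(-39*d^6 - 84*d^5 + 234*d^4 - 60*d^3 - 915*d^2 + 60*d - 50)/(8*d^9 + 60*d^8 + 150*d^7 + 5*d^6 - 600*d^5 - 750*d^4 + 600*d^3 + 1500*d^2 - 1000)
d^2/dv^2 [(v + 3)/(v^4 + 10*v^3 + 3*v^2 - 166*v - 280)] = 2*(4*(v + 3)*(2*v^3 + 15*v^2 + 3*v - 83)^2 + (-4*v^3 - 30*v^2 - 6*v - 3*(v + 3)*(2*v^2 + 10*v + 1) + 166)*(v^4 + 10*v^3 + 3*v^2 - 166*v - 280))/(v^4 + 10*v^3 + 3*v^2 - 166*v - 280)^3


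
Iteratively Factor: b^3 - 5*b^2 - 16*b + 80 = (b - 4)*(b^2 - b - 20) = (b - 4)*(b + 4)*(b - 5)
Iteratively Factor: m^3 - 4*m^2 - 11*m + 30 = (m - 2)*(m^2 - 2*m - 15) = (m - 2)*(m + 3)*(m - 5)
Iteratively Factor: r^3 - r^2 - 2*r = (r + 1)*(r^2 - 2*r) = r*(r + 1)*(r - 2)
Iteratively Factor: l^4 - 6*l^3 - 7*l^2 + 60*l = (l)*(l^3 - 6*l^2 - 7*l + 60) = l*(l - 4)*(l^2 - 2*l - 15) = l*(l - 5)*(l - 4)*(l + 3)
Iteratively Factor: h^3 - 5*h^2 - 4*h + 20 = (h + 2)*(h^2 - 7*h + 10) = (h - 2)*(h + 2)*(h - 5)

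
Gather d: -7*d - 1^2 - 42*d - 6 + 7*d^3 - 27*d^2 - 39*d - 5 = 7*d^3 - 27*d^2 - 88*d - 12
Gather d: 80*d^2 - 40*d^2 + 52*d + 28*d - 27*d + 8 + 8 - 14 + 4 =40*d^2 + 53*d + 6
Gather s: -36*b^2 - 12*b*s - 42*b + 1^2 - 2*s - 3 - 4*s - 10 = -36*b^2 - 42*b + s*(-12*b - 6) - 12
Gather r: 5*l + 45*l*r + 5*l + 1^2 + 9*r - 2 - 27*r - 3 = 10*l + r*(45*l - 18) - 4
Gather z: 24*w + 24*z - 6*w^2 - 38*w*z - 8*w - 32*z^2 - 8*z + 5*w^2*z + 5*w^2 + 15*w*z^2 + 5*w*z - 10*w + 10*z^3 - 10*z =-w^2 + 6*w + 10*z^3 + z^2*(15*w - 32) + z*(5*w^2 - 33*w + 6)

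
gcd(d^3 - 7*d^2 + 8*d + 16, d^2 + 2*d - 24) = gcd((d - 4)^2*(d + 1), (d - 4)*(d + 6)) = d - 4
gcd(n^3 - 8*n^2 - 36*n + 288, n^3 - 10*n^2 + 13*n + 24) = n - 8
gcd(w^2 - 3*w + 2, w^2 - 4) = w - 2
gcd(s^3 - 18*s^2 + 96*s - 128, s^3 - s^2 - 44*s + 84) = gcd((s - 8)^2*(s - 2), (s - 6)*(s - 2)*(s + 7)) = s - 2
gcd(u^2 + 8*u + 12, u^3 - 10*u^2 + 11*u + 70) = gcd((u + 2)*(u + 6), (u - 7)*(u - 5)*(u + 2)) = u + 2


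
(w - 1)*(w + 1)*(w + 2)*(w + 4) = w^4 + 6*w^3 + 7*w^2 - 6*w - 8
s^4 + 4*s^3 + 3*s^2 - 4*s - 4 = (s - 1)*(s + 1)*(s + 2)^2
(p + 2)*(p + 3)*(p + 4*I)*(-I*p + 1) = -I*p^4 + 5*p^3 - 5*I*p^3 + 25*p^2 - 2*I*p^2 + 30*p + 20*I*p + 24*I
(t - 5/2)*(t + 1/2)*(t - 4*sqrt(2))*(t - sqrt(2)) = t^4 - 5*sqrt(2)*t^3 - 2*t^3 + 27*t^2/4 + 10*sqrt(2)*t^2 - 16*t + 25*sqrt(2)*t/4 - 10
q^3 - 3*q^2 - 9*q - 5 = (q - 5)*(q + 1)^2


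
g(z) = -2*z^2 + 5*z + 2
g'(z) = 5 - 4*z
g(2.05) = 3.84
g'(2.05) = -3.20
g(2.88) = -0.19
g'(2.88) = -6.52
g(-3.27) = -35.74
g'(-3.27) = 18.08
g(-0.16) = 1.15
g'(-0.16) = 5.64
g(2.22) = 3.24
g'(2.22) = -3.88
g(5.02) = -23.30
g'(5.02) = -15.08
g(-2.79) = -27.52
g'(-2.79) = 16.16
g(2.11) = 3.65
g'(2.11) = -3.44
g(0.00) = 2.00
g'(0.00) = 5.00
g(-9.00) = -205.00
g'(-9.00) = 41.00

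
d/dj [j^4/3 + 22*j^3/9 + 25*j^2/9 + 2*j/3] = 4*j^3/3 + 22*j^2/3 + 50*j/9 + 2/3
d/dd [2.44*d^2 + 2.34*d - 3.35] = 4.88*d + 2.34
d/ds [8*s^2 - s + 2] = 16*s - 1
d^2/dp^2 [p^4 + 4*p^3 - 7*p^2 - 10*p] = 12*p^2 + 24*p - 14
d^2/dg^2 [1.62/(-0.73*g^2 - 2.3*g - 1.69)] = (1.726596*g^2 + 5.43996*g - 1.62*(1.46*g + 2.3)*(2.92*g + 4.6) + 3.997188)/(0.73*g^2 + 2.3*g + 1.69)^3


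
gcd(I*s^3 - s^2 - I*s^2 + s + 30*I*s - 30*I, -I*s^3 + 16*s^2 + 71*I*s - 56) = 1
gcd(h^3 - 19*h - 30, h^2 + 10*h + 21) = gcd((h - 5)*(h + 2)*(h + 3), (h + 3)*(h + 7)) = h + 3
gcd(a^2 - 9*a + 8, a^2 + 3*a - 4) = a - 1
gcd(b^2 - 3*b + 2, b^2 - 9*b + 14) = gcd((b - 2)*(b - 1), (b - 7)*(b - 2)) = b - 2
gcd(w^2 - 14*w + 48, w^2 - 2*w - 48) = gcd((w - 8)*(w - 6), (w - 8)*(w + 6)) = w - 8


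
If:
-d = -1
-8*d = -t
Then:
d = 1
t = 8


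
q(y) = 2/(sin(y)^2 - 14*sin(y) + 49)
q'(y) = 2*(-2*sin(y)*cos(y) + 14*cos(y))/(sin(y)^2 - 14*sin(y) + 49)^2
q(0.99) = 0.05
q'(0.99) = 0.01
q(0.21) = 0.04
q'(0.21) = 0.01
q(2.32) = 0.05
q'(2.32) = -0.01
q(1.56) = 0.06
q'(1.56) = 0.00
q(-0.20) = 0.04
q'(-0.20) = 0.01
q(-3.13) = 0.04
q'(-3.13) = -0.01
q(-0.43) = 0.04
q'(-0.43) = 0.01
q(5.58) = 0.03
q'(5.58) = 0.01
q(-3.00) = 0.04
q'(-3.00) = -0.01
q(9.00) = 0.05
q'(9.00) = -0.01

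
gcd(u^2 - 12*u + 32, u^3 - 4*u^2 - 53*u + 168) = u - 8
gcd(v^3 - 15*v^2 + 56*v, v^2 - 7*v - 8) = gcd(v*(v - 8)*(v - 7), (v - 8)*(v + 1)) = v - 8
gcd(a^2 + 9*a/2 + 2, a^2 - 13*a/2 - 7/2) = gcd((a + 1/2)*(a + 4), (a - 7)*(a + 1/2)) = a + 1/2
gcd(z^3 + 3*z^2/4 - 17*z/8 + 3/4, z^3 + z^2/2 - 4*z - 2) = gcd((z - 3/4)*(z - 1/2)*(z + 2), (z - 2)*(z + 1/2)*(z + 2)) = z + 2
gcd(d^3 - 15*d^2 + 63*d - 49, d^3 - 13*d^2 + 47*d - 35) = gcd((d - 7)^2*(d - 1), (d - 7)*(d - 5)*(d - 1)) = d^2 - 8*d + 7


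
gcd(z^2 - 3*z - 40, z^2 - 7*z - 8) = z - 8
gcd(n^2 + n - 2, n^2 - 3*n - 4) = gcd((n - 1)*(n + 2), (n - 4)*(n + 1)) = 1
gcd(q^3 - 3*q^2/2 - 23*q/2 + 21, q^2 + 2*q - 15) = q - 3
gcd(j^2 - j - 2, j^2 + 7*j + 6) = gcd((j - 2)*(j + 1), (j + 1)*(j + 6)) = j + 1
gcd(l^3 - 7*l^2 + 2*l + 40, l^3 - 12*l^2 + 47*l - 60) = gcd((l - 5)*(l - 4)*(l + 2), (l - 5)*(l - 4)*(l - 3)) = l^2 - 9*l + 20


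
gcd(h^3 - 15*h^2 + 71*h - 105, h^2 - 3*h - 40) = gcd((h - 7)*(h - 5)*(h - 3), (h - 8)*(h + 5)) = 1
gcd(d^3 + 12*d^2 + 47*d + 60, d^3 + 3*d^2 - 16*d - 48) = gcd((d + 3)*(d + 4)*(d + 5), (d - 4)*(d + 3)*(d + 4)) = d^2 + 7*d + 12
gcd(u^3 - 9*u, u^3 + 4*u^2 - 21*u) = u^2 - 3*u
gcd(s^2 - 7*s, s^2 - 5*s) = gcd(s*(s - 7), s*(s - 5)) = s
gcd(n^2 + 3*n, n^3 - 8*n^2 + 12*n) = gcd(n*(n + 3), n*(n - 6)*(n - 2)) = n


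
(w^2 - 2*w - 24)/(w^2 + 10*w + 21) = (w^2 - 2*w - 24)/(w^2 + 10*w + 21)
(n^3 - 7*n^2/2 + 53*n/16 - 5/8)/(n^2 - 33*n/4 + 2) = (4*n^2 - 13*n + 10)/(4*(n - 8))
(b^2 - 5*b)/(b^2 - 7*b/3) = 3*(b - 5)/(3*b - 7)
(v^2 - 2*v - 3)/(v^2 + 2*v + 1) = (v - 3)/(v + 1)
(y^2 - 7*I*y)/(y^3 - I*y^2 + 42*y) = 1/(y + 6*I)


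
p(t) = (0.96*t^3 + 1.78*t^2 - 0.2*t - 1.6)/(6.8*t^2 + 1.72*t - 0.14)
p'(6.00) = 0.15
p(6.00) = 1.05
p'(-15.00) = 0.14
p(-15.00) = -1.89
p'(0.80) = 0.86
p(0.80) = -0.02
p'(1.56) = 0.27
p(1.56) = 0.32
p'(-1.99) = 0.10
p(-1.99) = -0.07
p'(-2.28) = 0.11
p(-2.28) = -0.10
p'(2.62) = 0.17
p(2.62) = 0.54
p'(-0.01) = 104.81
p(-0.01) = 10.21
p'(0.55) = 2.05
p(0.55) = -0.35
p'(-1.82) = 0.08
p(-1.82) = -0.06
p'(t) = (-13.6*t - 1.72)*(0.96*t^3 + 1.78*t^2 - 0.2*t - 1.6)/(6.8*t^2 + 1.72*t - 0.14)^2 + (2.88*t^2 + 3.56*t - 0.2)/(6.8*t^2 + 1.72*t - 0.14)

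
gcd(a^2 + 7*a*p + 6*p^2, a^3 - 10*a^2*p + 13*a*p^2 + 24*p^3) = a + p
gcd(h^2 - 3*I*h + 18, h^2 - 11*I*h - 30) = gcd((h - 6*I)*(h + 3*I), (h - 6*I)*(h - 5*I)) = h - 6*I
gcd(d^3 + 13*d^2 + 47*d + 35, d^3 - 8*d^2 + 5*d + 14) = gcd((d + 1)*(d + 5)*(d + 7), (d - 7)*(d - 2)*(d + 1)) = d + 1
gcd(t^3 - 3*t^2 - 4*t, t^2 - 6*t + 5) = 1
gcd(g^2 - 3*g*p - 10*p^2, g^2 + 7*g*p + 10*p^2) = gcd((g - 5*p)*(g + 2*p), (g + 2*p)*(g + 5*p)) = g + 2*p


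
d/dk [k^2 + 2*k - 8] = 2*k + 2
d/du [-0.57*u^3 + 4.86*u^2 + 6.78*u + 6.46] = -1.71*u^2 + 9.72*u + 6.78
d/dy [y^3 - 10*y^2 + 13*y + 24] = 3*y^2 - 20*y + 13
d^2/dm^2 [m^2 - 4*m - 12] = 2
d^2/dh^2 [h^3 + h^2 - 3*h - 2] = 6*h + 2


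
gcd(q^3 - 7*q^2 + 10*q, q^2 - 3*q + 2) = q - 2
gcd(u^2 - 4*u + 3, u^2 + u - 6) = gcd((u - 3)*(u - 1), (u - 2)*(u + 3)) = 1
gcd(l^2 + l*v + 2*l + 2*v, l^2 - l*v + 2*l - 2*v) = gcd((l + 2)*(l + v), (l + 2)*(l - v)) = l + 2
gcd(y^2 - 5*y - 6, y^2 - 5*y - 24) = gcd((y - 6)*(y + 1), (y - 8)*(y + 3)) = 1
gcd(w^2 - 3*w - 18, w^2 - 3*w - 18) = w^2 - 3*w - 18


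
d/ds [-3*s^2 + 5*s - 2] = 5 - 6*s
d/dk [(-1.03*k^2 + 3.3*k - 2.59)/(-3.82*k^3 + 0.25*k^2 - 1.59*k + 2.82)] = (-3.9346*k^4 + 25.212*k^3 - 28.8687*k^2 - 4.5142*k + 5.1879)/(14.5924*k^6 - 1.91*k^5 + 12.2101*k^4 - 22.3398*k^3 + 3.9381*k^2 - 8.9676*k + 7.9524)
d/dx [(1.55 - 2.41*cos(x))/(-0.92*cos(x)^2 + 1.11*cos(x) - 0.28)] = (2.2172*cos(x)^2 - 2.852*cos(x) + 1.0457)*sin(x)/(0.8464*cos(x)^4 - 2.0424*cos(x)^3 + 1.7473*cos(x)^2 - 0.6216*cos(x) + 0.0784)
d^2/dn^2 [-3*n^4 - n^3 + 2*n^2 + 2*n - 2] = -36*n^2 - 6*n + 4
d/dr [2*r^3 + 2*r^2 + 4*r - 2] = 6*r^2 + 4*r + 4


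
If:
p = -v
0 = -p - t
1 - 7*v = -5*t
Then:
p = -1/2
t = 1/2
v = 1/2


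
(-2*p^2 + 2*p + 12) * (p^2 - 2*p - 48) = -2*p^4 + 6*p^3 + 104*p^2 - 120*p - 576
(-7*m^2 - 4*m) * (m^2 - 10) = -7*m^4 - 4*m^3 + 70*m^2 + 40*m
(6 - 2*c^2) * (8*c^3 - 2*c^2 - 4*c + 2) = -16*c^5 + 4*c^4 + 56*c^3 - 16*c^2 - 24*c + 12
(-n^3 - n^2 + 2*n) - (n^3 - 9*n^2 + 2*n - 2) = -2*n^3 + 8*n^2 + 2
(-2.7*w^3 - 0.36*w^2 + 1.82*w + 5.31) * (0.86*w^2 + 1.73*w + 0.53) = -2.322*w^5 - 4.9806*w^4 - 0.4886*w^3 + 7.5244*w^2 + 10.1509*w + 2.8143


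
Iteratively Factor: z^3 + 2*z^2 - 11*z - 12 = (z + 4)*(z^2 - 2*z - 3) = (z + 1)*(z + 4)*(z - 3)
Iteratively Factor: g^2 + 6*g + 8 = (g + 4)*(g + 2)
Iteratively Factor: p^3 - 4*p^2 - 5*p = (p)*(p^2 - 4*p - 5) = p*(p + 1)*(p - 5)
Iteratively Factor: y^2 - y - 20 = (y + 4)*(y - 5)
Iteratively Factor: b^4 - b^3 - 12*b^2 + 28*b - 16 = (b - 2)*(b^3 + b^2 - 10*b + 8) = (b - 2)*(b + 4)*(b^2 - 3*b + 2) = (b - 2)*(b - 1)*(b + 4)*(b - 2)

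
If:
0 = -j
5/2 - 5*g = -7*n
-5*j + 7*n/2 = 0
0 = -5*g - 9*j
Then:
No Solution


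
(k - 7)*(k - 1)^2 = k^3 - 9*k^2 + 15*k - 7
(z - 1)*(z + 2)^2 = z^3 + 3*z^2 - 4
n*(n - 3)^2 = n^3 - 6*n^2 + 9*n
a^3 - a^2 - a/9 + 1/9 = (a - 1)*(a - 1/3)*(a + 1/3)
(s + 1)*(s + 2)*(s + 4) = s^3 + 7*s^2 + 14*s + 8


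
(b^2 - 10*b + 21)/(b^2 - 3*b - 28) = (b - 3)/(b + 4)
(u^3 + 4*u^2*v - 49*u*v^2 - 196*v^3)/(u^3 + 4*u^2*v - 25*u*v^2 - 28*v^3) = (u^2 - 3*u*v - 28*v^2)/(u^2 - 3*u*v - 4*v^2)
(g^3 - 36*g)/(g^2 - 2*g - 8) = g*(36 - g^2)/(-g^2 + 2*g + 8)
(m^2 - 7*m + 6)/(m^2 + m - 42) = (m - 1)/(m + 7)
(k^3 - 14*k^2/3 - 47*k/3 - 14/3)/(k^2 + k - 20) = (3*k^3 - 14*k^2 - 47*k - 14)/(3*(k^2 + k - 20))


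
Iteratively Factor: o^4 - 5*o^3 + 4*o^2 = (o - 4)*(o^3 - o^2) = o*(o - 4)*(o^2 - o) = o^2*(o - 4)*(o - 1)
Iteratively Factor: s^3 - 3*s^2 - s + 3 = (s + 1)*(s^2 - 4*s + 3) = (s - 3)*(s + 1)*(s - 1)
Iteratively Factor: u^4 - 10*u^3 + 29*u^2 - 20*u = (u - 5)*(u^3 - 5*u^2 + 4*u) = (u - 5)*(u - 1)*(u^2 - 4*u) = (u - 5)*(u - 4)*(u - 1)*(u)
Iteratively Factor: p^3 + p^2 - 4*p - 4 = (p - 2)*(p^2 + 3*p + 2) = (p - 2)*(p + 2)*(p + 1)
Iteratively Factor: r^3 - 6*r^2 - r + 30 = (r - 5)*(r^2 - r - 6) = (r - 5)*(r - 3)*(r + 2)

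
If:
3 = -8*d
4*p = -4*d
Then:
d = -3/8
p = 3/8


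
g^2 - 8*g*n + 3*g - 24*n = (g + 3)*(g - 8*n)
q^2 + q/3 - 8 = (q - 8/3)*(q + 3)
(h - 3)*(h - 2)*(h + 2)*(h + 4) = h^4 + h^3 - 16*h^2 - 4*h + 48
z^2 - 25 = (z - 5)*(z + 5)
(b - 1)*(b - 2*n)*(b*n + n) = b^3*n - 2*b^2*n^2 - b*n + 2*n^2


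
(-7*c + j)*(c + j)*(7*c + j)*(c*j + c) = -49*c^4*j - 49*c^4 - 49*c^3*j^2 - 49*c^3*j + c^2*j^3 + c^2*j^2 + c*j^4 + c*j^3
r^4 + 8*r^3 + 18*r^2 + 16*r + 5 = (r + 1)^3*(r + 5)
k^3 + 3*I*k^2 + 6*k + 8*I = (k - 2*I)*(k + I)*(k + 4*I)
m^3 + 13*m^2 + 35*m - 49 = (m - 1)*(m + 7)^2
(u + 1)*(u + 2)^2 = u^3 + 5*u^2 + 8*u + 4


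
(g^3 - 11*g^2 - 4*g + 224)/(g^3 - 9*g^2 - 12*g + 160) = (g - 7)/(g - 5)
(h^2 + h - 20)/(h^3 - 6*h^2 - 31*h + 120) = (h - 4)/(h^2 - 11*h + 24)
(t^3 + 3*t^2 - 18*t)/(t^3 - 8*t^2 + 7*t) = (t^2 + 3*t - 18)/(t^2 - 8*t + 7)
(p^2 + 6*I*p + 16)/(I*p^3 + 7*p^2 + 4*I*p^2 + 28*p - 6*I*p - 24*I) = (-I*p^2 + 6*p - 16*I)/(p^3 + p^2*(4 - 7*I) + p*(-6 - 28*I) - 24)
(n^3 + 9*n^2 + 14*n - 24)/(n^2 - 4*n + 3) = (n^2 + 10*n + 24)/(n - 3)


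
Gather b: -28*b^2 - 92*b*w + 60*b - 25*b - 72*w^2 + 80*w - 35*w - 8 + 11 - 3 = -28*b^2 + b*(35 - 92*w) - 72*w^2 + 45*w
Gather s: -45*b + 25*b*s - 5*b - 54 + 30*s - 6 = -50*b + s*(25*b + 30) - 60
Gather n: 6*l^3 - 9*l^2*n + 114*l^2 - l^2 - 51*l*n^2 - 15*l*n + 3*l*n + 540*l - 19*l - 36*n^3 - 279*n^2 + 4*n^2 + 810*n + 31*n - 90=6*l^3 + 113*l^2 + 521*l - 36*n^3 + n^2*(-51*l - 275) + n*(-9*l^2 - 12*l + 841) - 90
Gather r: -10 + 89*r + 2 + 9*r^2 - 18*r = 9*r^2 + 71*r - 8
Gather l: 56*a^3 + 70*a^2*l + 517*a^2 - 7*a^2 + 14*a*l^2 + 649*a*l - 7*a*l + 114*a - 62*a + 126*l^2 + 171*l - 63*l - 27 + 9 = 56*a^3 + 510*a^2 + 52*a + l^2*(14*a + 126) + l*(70*a^2 + 642*a + 108) - 18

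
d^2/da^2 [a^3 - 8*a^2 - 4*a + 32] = 6*a - 16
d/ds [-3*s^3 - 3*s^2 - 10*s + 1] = -9*s^2 - 6*s - 10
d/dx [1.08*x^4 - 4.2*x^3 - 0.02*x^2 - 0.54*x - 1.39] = 4.32*x^3 - 12.6*x^2 - 0.04*x - 0.54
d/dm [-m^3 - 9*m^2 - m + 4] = -3*m^2 - 18*m - 1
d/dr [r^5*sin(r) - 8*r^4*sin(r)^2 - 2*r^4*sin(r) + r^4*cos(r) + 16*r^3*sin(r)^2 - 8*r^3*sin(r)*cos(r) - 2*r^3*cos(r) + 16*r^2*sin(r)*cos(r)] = r*(r^4*cos(r) + 4*r^3*sin(r) - 8*r^3*sin(2*r) - 2*r^3*cos(r) - 6*r^2*sin(r) + 16*r^2*sin(2*r) + 4*r^2*cos(r) + 8*r^2*cos(2*r) - 16*r^2 - 12*r*sin(2*r) - 6*r*cos(r) - 8*r*cos(2*r) + 24*r + 16*sin(2*r))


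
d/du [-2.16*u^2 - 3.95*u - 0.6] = -4.32*u - 3.95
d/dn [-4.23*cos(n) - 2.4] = 4.23*sin(n)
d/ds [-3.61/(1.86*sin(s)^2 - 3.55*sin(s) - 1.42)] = (13.4292*sin(s) - 12.8155)*cos(s)/(-1.86*sin(s)^2 + 3.55*sin(s) + 1.42)^2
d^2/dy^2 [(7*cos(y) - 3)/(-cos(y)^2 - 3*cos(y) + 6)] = 2*(63*(1 - cos(2*y))^2*cos(y) - 33*(1 - cos(2*y))^2 + 619*cos(y) - 42*cos(2*y) + 267*cos(3*y) - 14*cos(5*y) - 558)/(6*cos(y) + cos(2*y) - 11)^3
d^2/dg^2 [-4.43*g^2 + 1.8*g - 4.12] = -8.86000000000000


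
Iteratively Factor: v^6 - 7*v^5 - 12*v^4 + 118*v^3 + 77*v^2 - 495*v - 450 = (v - 5)*(v^5 - 2*v^4 - 22*v^3 + 8*v^2 + 117*v + 90) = (v - 5)*(v + 2)*(v^4 - 4*v^3 - 14*v^2 + 36*v + 45) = (v - 5)^2*(v + 2)*(v^3 + v^2 - 9*v - 9) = (v - 5)^2*(v - 3)*(v + 2)*(v^2 + 4*v + 3) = (v - 5)^2*(v - 3)*(v + 1)*(v + 2)*(v + 3)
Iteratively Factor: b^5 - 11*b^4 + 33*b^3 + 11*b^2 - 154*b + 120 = (b + 2)*(b^4 - 13*b^3 + 59*b^2 - 107*b + 60) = (b - 1)*(b + 2)*(b^3 - 12*b^2 + 47*b - 60) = (b - 5)*(b - 1)*(b + 2)*(b^2 - 7*b + 12) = (b - 5)*(b - 3)*(b - 1)*(b + 2)*(b - 4)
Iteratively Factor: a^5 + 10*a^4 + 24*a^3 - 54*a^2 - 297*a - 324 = (a + 3)*(a^4 + 7*a^3 + 3*a^2 - 63*a - 108) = (a + 3)^2*(a^3 + 4*a^2 - 9*a - 36) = (a - 3)*(a + 3)^2*(a^2 + 7*a + 12) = (a - 3)*(a + 3)^2*(a + 4)*(a + 3)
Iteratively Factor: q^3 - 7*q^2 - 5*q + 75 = (q + 3)*(q^2 - 10*q + 25) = (q - 5)*(q + 3)*(q - 5)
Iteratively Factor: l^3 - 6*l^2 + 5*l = (l - 1)*(l^2 - 5*l) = (l - 5)*(l - 1)*(l)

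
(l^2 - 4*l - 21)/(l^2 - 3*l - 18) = (l - 7)/(l - 6)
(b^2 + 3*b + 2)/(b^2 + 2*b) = (b + 1)/b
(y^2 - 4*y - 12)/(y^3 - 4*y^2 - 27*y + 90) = (y + 2)/(y^2 + 2*y - 15)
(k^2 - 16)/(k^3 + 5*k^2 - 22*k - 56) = (k + 4)/(k^2 + 9*k + 14)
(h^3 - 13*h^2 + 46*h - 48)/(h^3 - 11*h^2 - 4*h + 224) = (h^2 - 5*h + 6)/(h^2 - 3*h - 28)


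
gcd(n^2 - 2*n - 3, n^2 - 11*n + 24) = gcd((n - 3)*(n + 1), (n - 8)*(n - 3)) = n - 3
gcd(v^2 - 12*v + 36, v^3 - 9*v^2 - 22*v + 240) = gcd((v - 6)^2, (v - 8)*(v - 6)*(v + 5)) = v - 6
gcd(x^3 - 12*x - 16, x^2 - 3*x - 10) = x + 2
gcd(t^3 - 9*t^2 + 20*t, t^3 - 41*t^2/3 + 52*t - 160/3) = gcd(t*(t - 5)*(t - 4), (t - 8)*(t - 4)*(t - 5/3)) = t - 4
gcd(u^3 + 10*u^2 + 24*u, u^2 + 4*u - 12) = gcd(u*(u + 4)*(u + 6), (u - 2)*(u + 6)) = u + 6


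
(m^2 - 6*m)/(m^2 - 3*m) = (m - 6)/(m - 3)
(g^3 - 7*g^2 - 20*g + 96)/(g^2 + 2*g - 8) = (g^2 - 11*g + 24)/(g - 2)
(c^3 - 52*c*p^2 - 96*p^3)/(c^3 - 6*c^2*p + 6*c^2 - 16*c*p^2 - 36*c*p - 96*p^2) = (c + 6*p)/(c + 6)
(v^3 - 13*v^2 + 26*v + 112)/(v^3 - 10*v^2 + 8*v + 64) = (v - 7)/(v - 4)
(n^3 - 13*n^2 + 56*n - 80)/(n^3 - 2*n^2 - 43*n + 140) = (n - 4)/(n + 7)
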